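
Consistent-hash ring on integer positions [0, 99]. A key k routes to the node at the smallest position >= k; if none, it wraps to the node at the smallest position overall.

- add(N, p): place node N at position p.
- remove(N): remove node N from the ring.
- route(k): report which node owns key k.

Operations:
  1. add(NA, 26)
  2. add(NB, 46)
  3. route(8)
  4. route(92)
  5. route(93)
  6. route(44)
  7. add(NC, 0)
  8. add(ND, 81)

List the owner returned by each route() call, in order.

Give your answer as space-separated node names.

Answer: NA NA NA NB

Derivation:
Op 1: add NA@26 -> ring=[26:NA]
Op 2: add NB@46 -> ring=[26:NA,46:NB]
Op 3: route key 8: smallest pos >= 8 is 26 -> NA
Op 4: route key 92: none >= 92, wrap to smallest pos 26 -> NA
Op 5: route key 93: none >= 93, wrap to smallest pos 26 -> NA
Op 6: route key 44: smallest pos >= 44 is 46 -> NB
Op 7: add NC@0 -> ring=[0:NC,26:NA,46:NB]
Op 8: add ND@81 -> ring=[0:NC,26:NA,46:NB,81:ND]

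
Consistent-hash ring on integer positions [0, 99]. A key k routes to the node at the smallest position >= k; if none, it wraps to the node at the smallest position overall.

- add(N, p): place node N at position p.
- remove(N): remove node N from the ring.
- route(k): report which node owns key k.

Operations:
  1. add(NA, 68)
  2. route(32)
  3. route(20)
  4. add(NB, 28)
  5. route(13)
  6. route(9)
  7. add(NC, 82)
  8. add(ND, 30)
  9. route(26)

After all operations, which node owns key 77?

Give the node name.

Answer: NC

Derivation:
Op 1: add NA@68 -> ring=[68:NA]
Op 2: route key 32: smallest pos >= 32 is 68 -> NA
Op 3: route key 20: smallest pos >= 20 is 68 -> NA
Op 4: add NB@28 -> ring=[28:NB,68:NA]
Op 5: route key 13: smallest pos >= 13 is 28 -> NB
Op 6: route key 9: smallest pos >= 9 is 28 -> NB
Op 7: add NC@82 -> ring=[28:NB,68:NA,82:NC]
Op 8: add ND@30 -> ring=[28:NB,30:ND,68:NA,82:NC]
Op 9: route key 26: smallest pos >= 26 is 28 -> NB
Final route key 77: smallest pos >= 77 is 82 -> NC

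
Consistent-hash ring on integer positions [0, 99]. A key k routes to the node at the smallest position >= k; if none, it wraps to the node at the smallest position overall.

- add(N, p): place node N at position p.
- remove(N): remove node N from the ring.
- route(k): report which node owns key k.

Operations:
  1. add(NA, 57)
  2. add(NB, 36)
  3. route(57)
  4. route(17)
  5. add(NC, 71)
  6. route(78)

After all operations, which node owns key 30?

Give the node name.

Op 1: add NA@57 -> ring=[57:NA]
Op 2: add NB@36 -> ring=[36:NB,57:NA]
Op 3: route key 57: smallest pos >= 57 is 57 -> NA
Op 4: route key 17: smallest pos >= 17 is 36 -> NB
Op 5: add NC@71 -> ring=[36:NB,57:NA,71:NC]
Op 6: route key 78: none >= 78, wrap to smallest pos 36 -> NB
Final route key 30: smallest pos >= 30 is 36 -> NB

Answer: NB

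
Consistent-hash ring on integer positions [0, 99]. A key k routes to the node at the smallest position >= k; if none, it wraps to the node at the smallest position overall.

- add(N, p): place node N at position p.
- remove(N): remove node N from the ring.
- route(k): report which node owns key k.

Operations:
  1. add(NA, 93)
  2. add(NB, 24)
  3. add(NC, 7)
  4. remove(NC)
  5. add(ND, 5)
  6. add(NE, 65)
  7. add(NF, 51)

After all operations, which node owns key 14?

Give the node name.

Op 1: add NA@93 -> ring=[93:NA]
Op 2: add NB@24 -> ring=[24:NB,93:NA]
Op 3: add NC@7 -> ring=[7:NC,24:NB,93:NA]
Op 4: remove NC -> ring=[24:NB,93:NA]
Op 5: add ND@5 -> ring=[5:ND,24:NB,93:NA]
Op 6: add NE@65 -> ring=[5:ND,24:NB,65:NE,93:NA]
Op 7: add NF@51 -> ring=[5:ND,24:NB,51:NF,65:NE,93:NA]
Final route key 14: smallest pos >= 14 is 24 -> NB

Answer: NB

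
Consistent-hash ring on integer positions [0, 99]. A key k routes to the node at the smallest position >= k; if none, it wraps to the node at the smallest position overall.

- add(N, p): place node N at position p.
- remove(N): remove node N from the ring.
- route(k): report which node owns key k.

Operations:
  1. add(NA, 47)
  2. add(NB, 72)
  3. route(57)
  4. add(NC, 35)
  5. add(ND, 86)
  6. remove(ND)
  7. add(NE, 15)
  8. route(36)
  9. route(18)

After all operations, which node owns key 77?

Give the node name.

Op 1: add NA@47 -> ring=[47:NA]
Op 2: add NB@72 -> ring=[47:NA,72:NB]
Op 3: route key 57: smallest pos >= 57 is 72 -> NB
Op 4: add NC@35 -> ring=[35:NC,47:NA,72:NB]
Op 5: add ND@86 -> ring=[35:NC,47:NA,72:NB,86:ND]
Op 6: remove ND -> ring=[35:NC,47:NA,72:NB]
Op 7: add NE@15 -> ring=[15:NE,35:NC,47:NA,72:NB]
Op 8: route key 36: smallest pos >= 36 is 47 -> NA
Op 9: route key 18: smallest pos >= 18 is 35 -> NC
Final route key 77: none >= 77, wrap to smallest pos 15 -> NE

Answer: NE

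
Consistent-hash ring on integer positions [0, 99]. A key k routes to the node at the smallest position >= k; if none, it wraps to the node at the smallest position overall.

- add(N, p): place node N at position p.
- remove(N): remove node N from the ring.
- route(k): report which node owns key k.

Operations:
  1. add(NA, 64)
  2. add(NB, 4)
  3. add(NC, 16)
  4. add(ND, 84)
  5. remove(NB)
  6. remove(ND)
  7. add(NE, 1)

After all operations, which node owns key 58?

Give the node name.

Answer: NA

Derivation:
Op 1: add NA@64 -> ring=[64:NA]
Op 2: add NB@4 -> ring=[4:NB,64:NA]
Op 3: add NC@16 -> ring=[4:NB,16:NC,64:NA]
Op 4: add ND@84 -> ring=[4:NB,16:NC,64:NA,84:ND]
Op 5: remove NB -> ring=[16:NC,64:NA,84:ND]
Op 6: remove ND -> ring=[16:NC,64:NA]
Op 7: add NE@1 -> ring=[1:NE,16:NC,64:NA]
Final route key 58: smallest pos >= 58 is 64 -> NA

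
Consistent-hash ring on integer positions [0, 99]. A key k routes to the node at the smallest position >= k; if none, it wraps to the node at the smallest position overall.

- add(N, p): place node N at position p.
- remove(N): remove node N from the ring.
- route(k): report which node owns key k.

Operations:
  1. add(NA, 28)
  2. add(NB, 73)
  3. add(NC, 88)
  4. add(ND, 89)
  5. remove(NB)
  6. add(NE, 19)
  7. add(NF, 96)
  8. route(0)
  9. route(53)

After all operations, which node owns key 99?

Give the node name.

Op 1: add NA@28 -> ring=[28:NA]
Op 2: add NB@73 -> ring=[28:NA,73:NB]
Op 3: add NC@88 -> ring=[28:NA,73:NB,88:NC]
Op 4: add ND@89 -> ring=[28:NA,73:NB,88:NC,89:ND]
Op 5: remove NB -> ring=[28:NA,88:NC,89:ND]
Op 6: add NE@19 -> ring=[19:NE,28:NA,88:NC,89:ND]
Op 7: add NF@96 -> ring=[19:NE,28:NA,88:NC,89:ND,96:NF]
Op 8: route key 0: smallest pos >= 0 is 19 -> NE
Op 9: route key 53: smallest pos >= 53 is 88 -> NC
Final route key 99: none >= 99, wrap to smallest pos 19 -> NE

Answer: NE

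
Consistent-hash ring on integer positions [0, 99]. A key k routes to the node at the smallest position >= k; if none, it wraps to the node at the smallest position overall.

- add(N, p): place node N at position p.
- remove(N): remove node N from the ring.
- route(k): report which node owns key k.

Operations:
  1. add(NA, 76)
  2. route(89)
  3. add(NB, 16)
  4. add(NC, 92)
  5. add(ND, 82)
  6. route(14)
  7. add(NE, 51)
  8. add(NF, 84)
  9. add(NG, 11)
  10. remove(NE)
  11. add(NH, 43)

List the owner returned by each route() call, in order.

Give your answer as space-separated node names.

Op 1: add NA@76 -> ring=[76:NA]
Op 2: route key 89: none >= 89, wrap to smallest pos 76 -> NA
Op 3: add NB@16 -> ring=[16:NB,76:NA]
Op 4: add NC@92 -> ring=[16:NB,76:NA,92:NC]
Op 5: add ND@82 -> ring=[16:NB,76:NA,82:ND,92:NC]
Op 6: route key 14: smallest pos >= 14 is 16 -> NB
Op 7: add NE@51 -> ring=[16:NB,51:NE,76:NA,82:ND,92:NC]
Op 8: add NF@84 -> ring=[16:NB,51:NE,76:NA,82:ND,84:NF,92:NC]
Op 9: add NG@11 -> ring=[11:NG,16:NB,51:NE,76:NA,82:ND,84:NF,92:NC]
Op 10: remove NE -> ring=[11:NG,16:NB,76:NA,82:ND,84:NF,92:NC]
Op 11: add NH@43 -> ring=[11:NG,16:NB,43:NH,76:NA,82:ND,84:NF,92:NC]

Answer: NA NB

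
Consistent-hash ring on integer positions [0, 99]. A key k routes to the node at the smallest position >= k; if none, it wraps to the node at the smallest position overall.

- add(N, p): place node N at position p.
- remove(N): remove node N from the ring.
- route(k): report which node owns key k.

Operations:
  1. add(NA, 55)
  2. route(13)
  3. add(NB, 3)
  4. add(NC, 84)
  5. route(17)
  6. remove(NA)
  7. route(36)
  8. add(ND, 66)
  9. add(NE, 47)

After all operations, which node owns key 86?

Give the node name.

Answer: NB

Derivation:
Op 1: add NA@55 -> ring=[55:NA]
Op 2: route key 13: smallest pos >= 13 is 55 -> NA
Op 3: add NB@3 -> ring=[3:NB,55:NA]
Op 4: add NC@84 -> ring=[3:NB,55:NA,84:NC]
Op 5: route key 17: smallest pos >= 17 is 55 -> NA
Op 6: remove NA -> ring=[3:NB,84:NC]
Op 7: route key 36: smallest pos >= 36 is 84 -> NC
Op 8: add ND@66 -> ring=[3:NB,66:ND,84:NC]
Op 9: add NE@47 -> ring=[3:NB,47:NE,66:ND,84:NC]
Final route key 86: none >= 86, wrap to smallest pos 3 -> NB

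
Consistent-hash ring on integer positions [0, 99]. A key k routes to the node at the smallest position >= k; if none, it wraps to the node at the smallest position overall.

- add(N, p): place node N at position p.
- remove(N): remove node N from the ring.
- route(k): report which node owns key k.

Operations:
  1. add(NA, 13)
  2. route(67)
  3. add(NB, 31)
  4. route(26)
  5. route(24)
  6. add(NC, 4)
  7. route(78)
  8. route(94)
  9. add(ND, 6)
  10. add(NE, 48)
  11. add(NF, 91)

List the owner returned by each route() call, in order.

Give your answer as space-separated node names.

Op 1: add NA@13 -> ring=[13:NA]
Op 2: route key 67: none >= 67, wrap to smallest pos 13 -> NA
Op 3: add NB@31 -> ring=[13:NA,31:NB]
Op 4: route key 26: smallest pos >= 26 is 31 -> NB
Op 5: route key 24: smallest pos >= 24 is 31 -> NB
Op 6: add NC@4 -> ring=[4:NC,13:NA,31:NB]
Op 7: route key 78: none >= 78, wrap to smallest pos 4 -> NC
Op 8: route key 94: none >= 94, wrap to smallest pos 4 -> NC
Op 9: add ND@6 -> ring=[4:NC,6:ND,13:NA,31:NB]
Op 10: add NE@48 -> ring=[4:NC,6:ND,13:NA,31:NB,48:NE]
Op 11: add NF@91 -> ring=[4:NC,6:ND,13:NA,31:NB,48:NE,91:NF]

Answer: NA NB NB NC NC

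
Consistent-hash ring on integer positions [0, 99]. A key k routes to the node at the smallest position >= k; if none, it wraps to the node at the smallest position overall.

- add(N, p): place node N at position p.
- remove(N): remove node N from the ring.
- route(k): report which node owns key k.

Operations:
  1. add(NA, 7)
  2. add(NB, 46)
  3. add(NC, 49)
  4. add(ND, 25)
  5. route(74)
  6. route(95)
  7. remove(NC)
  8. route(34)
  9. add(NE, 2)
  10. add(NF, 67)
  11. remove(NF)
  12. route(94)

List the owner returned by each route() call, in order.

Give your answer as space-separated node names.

Op 1: add NA@7 -> ring=[7:NA]
Op 2: add NB@46 -> ring=[7:NA,46:NB]
Op 3: add NC@49 -> ring=[7:NA,46:NB,49:NC]
Op 4: add ND@25 -> ring=[7:NA,25:ND,46:NB,49:NC]
Op 5: route key 74: none >= 74, wrap to smallest pos 7 -> NA
Op 6: route key 95: none >= 95, wrap to smallest pos 7 -> NA
Op 7: remove NC -> ring=[7:NA,25:ND,46:NB]
Op 8: route key 34: smallest pos >= 34 is 46 -> NB
Op 9: add NE@2 -> ring=[2:NE,7:NA,25:ND,46:NB]
Op 10: add NF@67 -> ring=[2:NE,7:NA,25:ND,46:NB,67:NF]
Op 11: remove NF -> ring=[2:NE,7:NA,25:ND,46:NB]
Op 12: route key 94: none >= 94, wrap to smallest pos 2 -> NE

Answer: NA NA NB NE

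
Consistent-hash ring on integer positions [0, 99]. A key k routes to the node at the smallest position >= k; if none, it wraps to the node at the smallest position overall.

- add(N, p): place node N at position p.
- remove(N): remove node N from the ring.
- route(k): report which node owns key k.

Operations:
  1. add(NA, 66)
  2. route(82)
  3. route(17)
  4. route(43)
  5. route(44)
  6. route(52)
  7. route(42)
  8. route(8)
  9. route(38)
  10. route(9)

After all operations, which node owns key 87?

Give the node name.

Answer: NA

Derivation:
Op 1: add NA@66 -> ring=[66:NA]
Op 2: route key 82: none >= 82, wrap to smallest pos 66 -> NA
Op 3: route key 17: smallest pos >= 17 is 66 -> NA
Op 4: route key 43: smallest pos >= 43 is 66 -> NA
Op 5: route key 44: smallest pos >= 44 is 66 -> NA
Op 6: route key 52: smallest pos >= 52 is 66 -> NA
Op 7: route key 42: smallest pos >= 42 is 66 -> NA
Op 8: route key 8: smallest pos >= 8 is 66 -> NA
Op 9: route key 38: smallest pos >= 38 is 66 -> NA
Op 10: route key 9: smallest pos >= 9 is 66 -> NA
Final route key 87: none >= 87, wrap to smallest pos 66 -> NA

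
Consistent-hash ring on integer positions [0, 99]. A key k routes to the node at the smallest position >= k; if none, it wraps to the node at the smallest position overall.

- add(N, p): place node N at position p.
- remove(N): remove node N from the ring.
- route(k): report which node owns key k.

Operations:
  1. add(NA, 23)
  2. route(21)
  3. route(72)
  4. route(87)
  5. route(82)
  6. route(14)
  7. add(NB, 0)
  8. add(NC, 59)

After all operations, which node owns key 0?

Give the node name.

Op 1: add NA@23 -> ring=[23:NA]
Op 2: route key 21: smallest pos >= 21 is 23 -> NA
Op 3: route key 72: none >= 72, wrap to smallest pos 23 -> NA
Op 4: route key 87: none >= 87, wrap to smallest pos 23 -> NA
Op 5: route key 82: none >= 82, wrap to smallest pos 23 -> NA
Op 6: route key 14: smallest pos >= 14 is 23 -> NA
Op 7: add NB@0 -> ring=[0:NB,23:NA]
Op 8: add NC@59 -> ring=[0:NB,23:NA,59:NC]
Final route key 0: smallest pos >= 0 is 0 -> NB

Answer: NB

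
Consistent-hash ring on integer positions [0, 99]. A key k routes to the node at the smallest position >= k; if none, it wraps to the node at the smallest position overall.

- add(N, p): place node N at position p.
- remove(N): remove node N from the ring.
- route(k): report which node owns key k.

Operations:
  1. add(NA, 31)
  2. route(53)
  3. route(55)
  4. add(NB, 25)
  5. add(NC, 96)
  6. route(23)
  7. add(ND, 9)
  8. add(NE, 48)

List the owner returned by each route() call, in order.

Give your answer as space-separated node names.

Op 1: add NA@31 -> ring=[31:NA]
Op 2: route key 53: none >= 53, wrap to smallest pos 31 -> NA
Op 3: route key 55: none >= 55, wrap to smallest pos 31 -> NA
Op 4: add NB@25 -> ring=[25:NB,31:NA]
Op 5: add NC@96 -> ring=[25:NB,31:NA,96:NC]
Op 6: route key 23: smallest pos >= 23 is 25 -> NB
Op 7: add ND@9 -> ring=[9:ND,25:NB,31:NA,96:NC]
Op 8: add NE@48 -> ring=[9:ND,25:NB,31:NA,48:NE,96:NC]

Answer: NA NA NB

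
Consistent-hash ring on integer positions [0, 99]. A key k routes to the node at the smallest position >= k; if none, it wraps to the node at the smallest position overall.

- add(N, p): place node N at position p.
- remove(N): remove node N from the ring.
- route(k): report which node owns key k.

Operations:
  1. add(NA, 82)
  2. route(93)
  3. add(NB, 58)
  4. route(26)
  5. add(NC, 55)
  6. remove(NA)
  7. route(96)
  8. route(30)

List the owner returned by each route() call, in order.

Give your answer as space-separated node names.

Answer: NA NB NC NC

Derivation:
Op 1: add NA@82 -> ring=[82:NA]
Op 2: route key 93: none >= 93, wrap to smallest pos 82 -> NA
Op 3: add NB@58 -> ring=[58:NB,82:NA]
Op 4: route key 26: smallest pos >= 26 is 58 -> NB
Op 5: add NC@55 -> ring=[55:NC,58:NB,82:NA]
Op 6: remove NA -> ring=[55:NC,58:NB]
Op 7: route key 96: none >= 96, wrap to smallest pos 55 -> NC
Op 8: route key 30: smallest pos >= 30 is 55 -> NC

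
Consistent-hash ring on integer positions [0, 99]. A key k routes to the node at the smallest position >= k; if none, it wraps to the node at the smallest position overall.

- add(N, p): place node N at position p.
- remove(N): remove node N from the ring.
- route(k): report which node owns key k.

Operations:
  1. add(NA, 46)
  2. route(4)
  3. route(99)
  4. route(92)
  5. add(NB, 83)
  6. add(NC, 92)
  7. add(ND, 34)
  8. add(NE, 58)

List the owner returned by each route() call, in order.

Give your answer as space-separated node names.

Op 1: add NA@46 -> ring=[46:NA]
Op 2: route key 4: smallest pos >= 4 is 46 -> NA
Op 3: route key 99: none >= 99, wrap to smallest pos 46 -> NA
Op 4: route key 92: none >= 92, wrap to smallest pos 46 -> NA
Op 5: add NB@83 -> ring=[46:NA,83:NB]
Op 6: add NC@92 -> ring=[46:NA,83:NB,92:NC]
Op 7: add ND@34 -> ring=[34:ND,46:NA,83:NB,92:NC]
Op 8: add NE@58 -> ring=[34:ND,46:NA,58:NE,83:NB,92:NC]

Answer: NA NA NA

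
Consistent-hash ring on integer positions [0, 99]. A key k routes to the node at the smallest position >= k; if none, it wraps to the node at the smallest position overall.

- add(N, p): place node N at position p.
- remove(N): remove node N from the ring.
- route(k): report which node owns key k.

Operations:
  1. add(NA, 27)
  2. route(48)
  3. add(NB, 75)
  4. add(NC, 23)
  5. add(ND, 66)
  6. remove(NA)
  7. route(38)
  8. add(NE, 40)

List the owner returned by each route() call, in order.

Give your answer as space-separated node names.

Answer: NA ND

Derivation:
Op 1: add NA@27 -> ring=[27:NA]
Op 2: route key 48: none >= 48, wrap to smallest pos 27 -> NA
Op 3: add NB@75 -> ring=[27:NA,75:NB]
Op 4: add NC@23 -> ring=[23:NC,27:NA,75:NB]
Op 5: add ND@66 -> ring=[23:NC,27:NA,66:ND,75:NB]
Op 6: remove NA -> ring=[23:NC,66:ND,75:NB]
Op 7: route key 38: smallest pos >= 38 is 66 -> ND
Op 8: add NE@40 -> ring=[23:NC,40:NE,66:ND,75:NB]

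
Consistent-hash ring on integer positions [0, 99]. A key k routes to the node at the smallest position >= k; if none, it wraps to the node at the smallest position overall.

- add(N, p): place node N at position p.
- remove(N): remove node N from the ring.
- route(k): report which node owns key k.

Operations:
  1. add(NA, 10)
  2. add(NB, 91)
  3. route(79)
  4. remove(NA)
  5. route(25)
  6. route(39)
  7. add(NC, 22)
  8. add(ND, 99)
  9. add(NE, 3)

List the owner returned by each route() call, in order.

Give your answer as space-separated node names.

Answer: NB NB NB

Derivation:
Op 1: add NA@10 -> ring=[10:NA]
Op 2: add NB@91 -> ring=[10:NA,91:NB]
Op 3: route key 79: smallest pos >= 79 is 91 -> NB
Op 4: remove NA -> ring=[91:NB]
Op 5: route key 25: smallest pos >= 25 is 91 -> NB
Op 6: route key 39: smallest pos >= 39 is 91 -> NB
Op 7: add NC@22 -> ring=[22:NC,91:NB]
Op 8: add ND@99 -> ring=[22:NC,91:NB,99:ND]
Op 9: add NE@3 -> ring=[3:NE,22:NC,91:NB,99:ND]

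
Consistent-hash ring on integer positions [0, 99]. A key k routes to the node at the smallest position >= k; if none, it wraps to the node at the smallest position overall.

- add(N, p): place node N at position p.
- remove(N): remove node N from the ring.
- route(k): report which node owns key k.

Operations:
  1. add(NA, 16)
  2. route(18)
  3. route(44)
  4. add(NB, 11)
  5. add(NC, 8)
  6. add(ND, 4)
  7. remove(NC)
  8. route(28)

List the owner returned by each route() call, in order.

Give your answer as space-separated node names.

Op 1: add NA@16 -> ring=[16:NA]
Op 2: route key 18: none >= 18, wrap to smallest pos 16 -> NA
Op 3: route key 44: none >= 44, wrap to smallest pos 16 -> NA
Op 4: add NB@11 -> ring=[11:NB,16:NA]
Op 5: add NC@8 -> ring=[8:NC,11:NB,16:NA]
Op 6: add ND@4 -> ring=[4:ND,8:NC,11:NB,16:NA]
Op 7: remove NC -> ring=[4:ND,11:NB,16:NA]
Op 8: route key 28: none >= 28, wrap to smallest pos 4 -> ND

Answer: NA NA ND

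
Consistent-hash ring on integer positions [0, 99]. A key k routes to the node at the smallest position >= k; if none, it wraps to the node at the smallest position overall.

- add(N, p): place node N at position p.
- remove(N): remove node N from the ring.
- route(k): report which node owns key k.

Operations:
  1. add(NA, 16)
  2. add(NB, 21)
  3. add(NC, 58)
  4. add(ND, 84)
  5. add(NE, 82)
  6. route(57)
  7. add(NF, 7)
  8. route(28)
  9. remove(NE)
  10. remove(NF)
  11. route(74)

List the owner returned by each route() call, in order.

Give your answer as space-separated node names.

Op 1: add NA@16 -> ring=[16:NA]
Op 2: add NB@21 -> ring=[16:NA,21:NB]
Op 3: add NC@58 -> ring=[16:NA,21:NB,58:NC]
Op 4: add ND@84 -> ring=[16:NA,21:NB,58:NC,84:ND]
Op 5: add NE@82 -> ring=[16:NA,21:NB,58:NC,82:NE,84:ND]
Op 6: route key 57: smallest pos >= 57 is 58 -> NC
Op 7: add NF@7 -> ring=[7:NF,16:NA,21:NB,58:NC,82:NE,84:ND]
Op 8: route key 28: smallest pos >= 28 is 58 -> NC
Op 9: remove NE -> ring=[7:NF,16:NA,21:NB,58:NC,84:ND]
Op 10: remove NF -> ring=[16:NA,21:NB,58:NC,84:ND]
Op 11: route key 74: smallest pos >= 74 is 84 -> ND

Answer: NC NC ND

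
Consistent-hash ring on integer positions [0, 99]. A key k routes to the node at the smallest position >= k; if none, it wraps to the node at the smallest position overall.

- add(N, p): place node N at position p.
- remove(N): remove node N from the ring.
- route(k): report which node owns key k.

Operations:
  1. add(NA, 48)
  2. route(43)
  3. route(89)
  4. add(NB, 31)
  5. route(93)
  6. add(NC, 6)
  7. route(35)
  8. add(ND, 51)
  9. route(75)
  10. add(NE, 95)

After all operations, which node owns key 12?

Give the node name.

Answer: NB

Derivation:
Op 1: add NA@48 -> ring=[48:NA]
Op 2: route key 43: smallest pos >= 43 is 48 -> NA
Op 3: route key 89: none >= 89, wrap to smallest pos 48 -> NA
Op 4: add NB@31 -> ring=[31:NB,48:NA]
Op 5: route key 93: none >= 93, wrap to smallest pos 31 -> NB
Op 6: add NC@6 -> ring=[6:NC,31:NB,48:NA]
Op 7: route key 35: smallest pos >= 35 is 48 -> NA
Op 8: add ND@51 -> ring=[6:NC,31:NB,48:NA,51:ND]
Op 9: route key 75: none >= 75, wrap to smallest pos 6 -> NC
Op 10: add NE@95 -> ring=[6:NC,31:NB,48:NA,51:ND,95:NE]
Final route key 12: smallest pos >= 12 is 31 -> NB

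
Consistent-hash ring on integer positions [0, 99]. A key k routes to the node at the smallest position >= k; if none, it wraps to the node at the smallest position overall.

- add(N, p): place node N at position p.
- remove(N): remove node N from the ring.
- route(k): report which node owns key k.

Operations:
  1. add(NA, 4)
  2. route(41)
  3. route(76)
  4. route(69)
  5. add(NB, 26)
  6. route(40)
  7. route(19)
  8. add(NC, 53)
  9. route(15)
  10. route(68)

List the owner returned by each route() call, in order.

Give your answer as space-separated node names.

Answer: NA NA NA NA NB NB NA

Derivation:
Op 1: add NA@4 -> ring=[4:NA]
Op 2: route key 41: none >= 41, wrap to smallest pos 4 -> NA
Op 3: route key 76: none >= 76, wrap to smallest pos 4 -> NA
Op 4: route key 69: none >= 69, wrap to smallest pos 4 -> NA
Op 5: add NB@26 -> ring=[4:NA,26:NB]
Op 6: route key 40: none >= 40, wrap to smallest pos 4 -> NA
Op 7: route key 19: smallest pos >= 19 is 26 -> NB
Op 8: add NC@53 -> ring=[4:NA,26:NB,53:NC]
Op 9: route key 15: smallest pos >= 15 is 26 -> NB
Op 10: route key 68: none >= 68, wrap to smallest pos 4 -> NA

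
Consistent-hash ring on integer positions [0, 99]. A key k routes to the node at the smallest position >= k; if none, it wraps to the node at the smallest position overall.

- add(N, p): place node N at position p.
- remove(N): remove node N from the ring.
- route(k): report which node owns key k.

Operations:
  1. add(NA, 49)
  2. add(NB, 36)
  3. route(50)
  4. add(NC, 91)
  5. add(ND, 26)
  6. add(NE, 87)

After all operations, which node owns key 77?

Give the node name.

Answer: NE

Derivation:
Op 1: add NA@49 -> ring=[49:NA]
Op 2: add NB@36 -> ring=[36:NB,49:NA]
Op 3: route key 50: none >= 50, wrap to smallest pos 36 -> NB
Op 4: add NC@91 -> ring=[36:NB,49:NA,91:NC]
Op 5: add ND@26 -> ring=[26:ND,36:NB,49:NA,91:NC]
Op 6: add NE@87 -> ring=[26:ND,36:NB,49:NA,87:NE,91:NC]
Final route key 77: smallest pos >= 77 is 87 -> NE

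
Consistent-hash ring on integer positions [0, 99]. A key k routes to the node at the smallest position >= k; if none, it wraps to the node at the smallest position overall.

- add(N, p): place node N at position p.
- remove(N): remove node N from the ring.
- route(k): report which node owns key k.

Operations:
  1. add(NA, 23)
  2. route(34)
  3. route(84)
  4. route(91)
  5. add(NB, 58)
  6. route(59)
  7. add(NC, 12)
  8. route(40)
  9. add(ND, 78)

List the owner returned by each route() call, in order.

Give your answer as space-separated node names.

Op 1: add NA@23 -> ring=[23:NA]
Op 2: route key 34: none >= 34, wrap to smallest pos 23 -> NA
Op 3: route key 84: none >= 84, wrap to smallest pos 23 -> NA
Op 4: route key 91: none >= 91, wrap to smallest pos 23 -> NA
Op 5: add NB@58 -> ring=[23:NA,58:NB]
Op 6: route key 59: none >= 59, wrap to smallest pos 23 -> NA
Op 7: add NC@12 -> ring=[12:NC,23:NA,58:NB]
Op 8: route key 40: smallest pos >= 40 is 58 -> NB
Op 9: add ND@78 -> ring=[12:NC,23:NA,58:NB,78:ND]

Answer: NA NA NA NA NB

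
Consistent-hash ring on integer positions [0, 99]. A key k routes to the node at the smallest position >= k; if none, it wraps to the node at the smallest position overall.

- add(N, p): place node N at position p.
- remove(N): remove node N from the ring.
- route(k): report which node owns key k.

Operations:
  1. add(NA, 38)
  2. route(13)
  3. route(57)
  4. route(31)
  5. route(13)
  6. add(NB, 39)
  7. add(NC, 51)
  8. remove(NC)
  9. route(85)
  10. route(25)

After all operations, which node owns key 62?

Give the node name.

Answer: NA

Derivation:
Op 1: add NA@38 -> ring=[38:NA]
Op 2: route key 13: smallest pos >= 13 is 38 -> NA
Op 3: route key 57: none >= 57, wrap to smallest pos 38 -> NA
Op 4: route key 31: smallest pos >= 31 is 38 -> NA
Op 5: route key 13: smallest pos >= 13 is 38 -> NA
Op 6: add NB@39 -> ring=[38:NA,39:NB]
Op 7: add NC@51 -> ring=[38:NA,39:NB,51:NC]
Op 8: remove NC -> ring=[38:NA,39:NB]
Op 9: route key 85: none >= 85, wrap to smallest pos 38 -> NA
Op 10: route key 25: smallest pos >= 25 is 38 -> NA
Final route key 62: none >= 62, wrap to smallest pos 38 -> NA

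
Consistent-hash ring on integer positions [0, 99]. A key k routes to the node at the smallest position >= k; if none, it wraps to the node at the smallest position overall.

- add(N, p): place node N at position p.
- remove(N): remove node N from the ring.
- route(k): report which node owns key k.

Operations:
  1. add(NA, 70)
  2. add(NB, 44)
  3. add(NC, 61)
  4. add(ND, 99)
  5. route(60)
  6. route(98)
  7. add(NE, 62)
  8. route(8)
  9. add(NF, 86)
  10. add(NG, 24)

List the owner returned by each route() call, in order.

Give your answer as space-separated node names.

Answer: NC ND NB

Derivation:
Op 1: add NA@70 -> ring=[70:NA]
Op 2: add NB@44 -> ring=[44:NB,70:NA]
Op 3: add NC@61 -> ring=[44:NB,61:NC,70:NA]
Op 4: add ND@99 -> ring=[44:NB,61:NC,70:NA,99:ND]
Op 5: route key 60: smallest pos >= 60 is 61 -> NC
Op 6: route key 98: smallest pos >= 98 is 99 -> ND
Op 7: add NE@62 -> ring=[44:NB,61:NC,62:NE,70:NA,99:ND]
Op 8: route key 8: smallest pos >= 8 is 44 -> NB
Op 9: add NF@86 -> ring=[44:NB,61:NC,62:NE,70:NA,86:NF,99:ND]
Op 10: add NG@24 -> ring=[24:NG,44:NB,61:NC,62:NE,70:NA,86:NF,99:ND]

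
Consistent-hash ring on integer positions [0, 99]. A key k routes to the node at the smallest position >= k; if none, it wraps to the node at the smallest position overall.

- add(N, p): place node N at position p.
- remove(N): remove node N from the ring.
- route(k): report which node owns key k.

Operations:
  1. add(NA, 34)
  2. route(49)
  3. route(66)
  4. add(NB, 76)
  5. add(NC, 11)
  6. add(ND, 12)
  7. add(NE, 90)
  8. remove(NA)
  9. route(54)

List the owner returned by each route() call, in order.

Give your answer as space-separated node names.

Answer: NA NA NB

Derivation:
Op 1: add NA@34 -> ring=[34:NA]
Op 2: route key 49: none >= 49, wrap to smallest pos 34 -> NA
Op 3: route key 66: none >= 66, wrap to smallest pos 34 -> NA
Op 4: add NB@76 -> ring=[34:NA,76:NB]
Op 5: add NC@11 -> ring=[11:NC,34:NA,76:NB]
Op 6: add ND@12 -> ring=[11:NC,12:ND,34:NA,76:NB]
Op 7: add NE@90 -> ring=[11:NC,12:ND,34:NA,76:NB,90:NE]
Op 8: remove NA -> ring=[11:NC,12:ND,76:NB,90:NE]
Op 9: route key 54: smallest pos >= 54 is 76 -> NB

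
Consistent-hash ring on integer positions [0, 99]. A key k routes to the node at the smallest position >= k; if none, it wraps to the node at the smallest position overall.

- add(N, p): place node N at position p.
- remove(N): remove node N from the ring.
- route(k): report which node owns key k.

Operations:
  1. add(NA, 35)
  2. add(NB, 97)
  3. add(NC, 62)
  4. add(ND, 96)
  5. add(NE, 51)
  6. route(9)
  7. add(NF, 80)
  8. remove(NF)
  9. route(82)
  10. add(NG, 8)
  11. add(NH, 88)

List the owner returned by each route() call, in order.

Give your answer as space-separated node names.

Answer: NA ND

Derivation:
Op 1: add NA@35 -> ring=[35:NA]
Op 2: add NB@97 -> ring=[35:NA,97:NB]
Op 3: add NC@62 -> ring=[35:NA,62:NC,97:NB]
Op 4: add ND@96 -> ring=[35:NA,62:NC,96:ND,97:NB]
Op 5: add NE@51 -> ring=[35:NA,51:NE,62:NC,96:ND,97:NB]
Op 6: route key 9: smallest pos >= 9 is 35 -> NA
Op 7: add NF@80 -> ring=[35:NA,51:NE,62:NC,80:NF,96:ND,97:NB]
Op 8: remove NF -> ring=[35:NA,51:NE,62:NC,96:ND,97:NB]
Op 9: route key 82: smallest pos >= 82 is 96 -> ND
Op 10: add NG@8 -> ring=[8:NG,35:NA,51:NE,62:NC,96:ND,97:NB]
Op 11: add NH@88 -> ring=[8:NG,35:NA,51:NE,62:NC,88:NH,96:ND,97:NB]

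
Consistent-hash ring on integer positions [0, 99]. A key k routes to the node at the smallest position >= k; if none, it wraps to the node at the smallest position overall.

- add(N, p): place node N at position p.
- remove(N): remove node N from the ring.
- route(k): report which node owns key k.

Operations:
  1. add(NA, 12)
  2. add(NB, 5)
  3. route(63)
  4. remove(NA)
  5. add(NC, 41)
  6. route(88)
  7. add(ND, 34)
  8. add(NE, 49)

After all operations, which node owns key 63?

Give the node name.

Op 1: add NA@12 -> ring=[12:NA]
Op 2: add NB@5 -> ring=[5:NB,12:NA]
Op 3: route key 63: none >= 63, wrap to smallest pos 5 -> NB
Op 4: remove NA -> ring=[5:NB]
Op 5: add NC@41 -> ring=[5:NB,41:NC]
Op 6: route key 88: none >= 88, wrap to smallest pos 5 -> NB
Op 7: add ND@34 -> ring=[5:NB,34:ND,41:NC]
Op 8: add NE@49 -> ring=[5:NB,34:ND,41:NC,49:NE]
Final route key 63: none >= 63, wrap to smallest pos 5 -> NB

Answer: NB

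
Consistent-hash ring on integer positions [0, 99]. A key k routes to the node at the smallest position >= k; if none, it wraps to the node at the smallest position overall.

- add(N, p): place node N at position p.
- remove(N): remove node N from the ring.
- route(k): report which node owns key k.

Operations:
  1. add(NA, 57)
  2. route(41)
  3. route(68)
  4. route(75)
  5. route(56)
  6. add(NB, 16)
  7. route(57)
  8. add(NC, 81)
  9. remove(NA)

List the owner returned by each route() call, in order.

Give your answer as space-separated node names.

Answer: NA NA NA NA NA

Derivation:
Op 1: add NA@57 -> ring=[57:NA]
Op 2: route key 41: smallest pos >= 41 is 57 -> NA
Op 3: route key 68: none >= 68, wrap to smallest pos 57 -> NA
Op 4: route key 75: none >= 75, wrap to smallest pos 57 -> NA
Op 5: route key 56: smallest pos >= 56 is 57 -> NA
Op 6: add NB@16 -> ring=[16:NB,57:NA]
Op 7: route key 57: smallest pos >= 57 is 57 -> NA
Op 8: add NC@81 -> ring=[16:NB,57:NA,81:NC]
Op 9: remove NA -> ring=[16:NB,81:NC]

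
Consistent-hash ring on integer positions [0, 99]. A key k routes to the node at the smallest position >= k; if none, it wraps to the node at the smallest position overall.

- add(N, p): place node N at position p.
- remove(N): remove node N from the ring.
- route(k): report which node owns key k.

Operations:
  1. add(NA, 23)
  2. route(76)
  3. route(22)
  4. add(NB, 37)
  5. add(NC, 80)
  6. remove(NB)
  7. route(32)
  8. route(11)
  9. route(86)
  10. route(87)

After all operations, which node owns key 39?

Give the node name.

Answer: NC

Derivation:
Op 1: add NA@23 -> ring=[23:NA]
Op 2: route key 76: none >= 76, wrap to smallest pos 23 -> NA
Op 3: route key 22: smallest pos >= 22 is 23 -> NA
Op 4: add NB@37 -> ring=[23:NA,37:NB]
Op 5: add NC@80 -> ring=[23:NA,37:NB,80:NC]
Op 6: remove NB -> ring=[23:NA,80:NC]
Op 7: route key 32: smallest pos >= 32 is 80 -> NC
Op 8: route key 11: smallest pos >= 11 is 23 -> NA
Op 9: route key 86: none >= 86, wrap to smallest pos 23 -> NA
Op 10: route key 87: none >= 87, wrap to smallest pos 23 -> NA
Final route key 39: smallest pos >= 39 is 80 -> NC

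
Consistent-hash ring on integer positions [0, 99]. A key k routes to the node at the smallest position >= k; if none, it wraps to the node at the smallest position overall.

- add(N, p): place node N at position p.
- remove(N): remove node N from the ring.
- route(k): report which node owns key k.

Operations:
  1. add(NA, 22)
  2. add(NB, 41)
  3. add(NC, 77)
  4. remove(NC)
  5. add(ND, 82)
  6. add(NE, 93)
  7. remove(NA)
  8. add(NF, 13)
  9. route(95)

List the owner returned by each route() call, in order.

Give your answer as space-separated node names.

Op 1: add NA@22 -> ring=[22:NA]
Op 2: add NB@41 -> ring=[22:NA,41:NB]
Op 3: add NC@77 -> ring=[22:NA,41:NB,77:NC]
Op 4: remove NC -> ring=[22:NA,41:NB]
Op 5: add ND@82 -> ring=[22:NA,41:NB,82:ND]
Op 6: add NE@93 -> ring=[22:NA,41:NB,82:ND,93:NE]
Op 7: remove NA -> ring=[41:NB,82:ND,93:NE]
Op 8: add NF@13 -> ring=[13:NF,41:NB,82:ND,93:NE]
Op 9: route key 95: none >= 95, wrap to smallest pos 13 -> NF

Answer: NF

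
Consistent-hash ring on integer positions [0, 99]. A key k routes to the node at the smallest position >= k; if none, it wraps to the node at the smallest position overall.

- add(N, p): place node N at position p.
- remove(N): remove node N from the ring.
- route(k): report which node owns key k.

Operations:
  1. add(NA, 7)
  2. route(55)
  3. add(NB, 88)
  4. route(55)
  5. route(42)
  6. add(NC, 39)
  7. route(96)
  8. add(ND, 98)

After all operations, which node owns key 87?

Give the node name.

Op 1: add NA@7 -> ring=[7:NA]
Op 2: route key 55: none >= 55, wrap to smallest pos 7 -> NA
Op 3: add NB@88 -> ring=[7:NA,88:NB]
Op 4: route key 55: smallest pos >= 55 is 88 -> NB
Op 5: route key 42: smallest pos >= 42 is 88 -> NB
Op 6: add NC@39 -> ring=[7:NA,39:NC,88:NB]
Op 7: route key 96: none >= 96, wrap to smallest pos 7 -> NA
Op 8: add ND@98 -> ring=[7:NA,39:NC,88:NB,98:ND]
Final route key 87: smallest pos >= 87 is 88 -> NB

Answer: NB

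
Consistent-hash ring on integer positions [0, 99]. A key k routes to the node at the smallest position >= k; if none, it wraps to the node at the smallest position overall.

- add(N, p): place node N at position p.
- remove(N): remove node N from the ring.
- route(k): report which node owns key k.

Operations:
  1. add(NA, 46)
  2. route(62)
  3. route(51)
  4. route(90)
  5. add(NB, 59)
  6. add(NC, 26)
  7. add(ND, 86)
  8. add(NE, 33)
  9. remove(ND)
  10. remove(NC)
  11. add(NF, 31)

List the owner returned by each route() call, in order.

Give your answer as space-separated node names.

Answer: NA NA NA

Derivation:
Op 1: add NA@46 -> ring=[46:NA]
Op 2: route key 62: none >= 62, wrap to smallest pos 46 -> NA
Op 3: route key 51: none >= 51, wrap to smallest pos 46 -> NA
Op 4: route key 90: none >= 90, wrap to smallest pos 46 -> NA
Op 5: add NB@59 -> ring=[46:NA,59:NB]
Op 6: add NC@26 -> ring=[26:NC,46:NA,59:NB]
Op 7: add ND@86 -> ring=[26:NC,46:NA,59:NB,86:ND]
Op 8: add NE@33 -> ring=[26:NC,33:NE,46:NA,59:NB,86:ND]
Op 9: remove ND -> ring=[26:NC,33:NE,46:NA,59:NB]
Op 10: remove NC -> ring=[33:NE,46:NA,59:NB]
Op 11: add NF@31 -> ring=[31:NF,33:NE,46:NA,59:NB]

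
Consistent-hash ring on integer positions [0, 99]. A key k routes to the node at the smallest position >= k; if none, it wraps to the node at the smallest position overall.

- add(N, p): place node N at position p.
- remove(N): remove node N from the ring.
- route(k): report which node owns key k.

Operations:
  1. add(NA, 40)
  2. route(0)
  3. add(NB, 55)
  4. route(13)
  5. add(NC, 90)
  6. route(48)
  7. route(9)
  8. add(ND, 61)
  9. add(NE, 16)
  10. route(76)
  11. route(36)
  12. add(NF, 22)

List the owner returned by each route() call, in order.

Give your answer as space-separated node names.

Op 1: add NA@40 -> ring=[40:NA]
Op 2: route key 0: smallest pos >= 0 is 40 -> NA
Op 3: add NB@55 -> ring=[40:NA,55:NB]
Op 4: route key 13: smallest pos >= 13 is 40 -> NA
Op 5: add NC@90 -> ring=[40:NA,55:NB,90:NC]
Op 6: route key 48: smallest pos >= 48 is 55 -> NB
Op 7: route key 9: smallest pos >= 9 is 40 -> NA
Op 8: add ND@61 -> ring=[40:NA,55:NB,61:ND,90:NC]
Op 9: add NE@16 -> ring=[16:NE,40:NA,55:NB,61:ND,90:NC]
Op 10: route key 76: smallest pos >= 76 is 90 -> NC
Op 11: route key 36: smallest pos >= 36 is 40 -> NA
Op 12: add NF@22 -> ring=[16:NE,22:NF,40:NA,55:NB,61:ND,90:NC]

Answer: NA NA NB NA NC NA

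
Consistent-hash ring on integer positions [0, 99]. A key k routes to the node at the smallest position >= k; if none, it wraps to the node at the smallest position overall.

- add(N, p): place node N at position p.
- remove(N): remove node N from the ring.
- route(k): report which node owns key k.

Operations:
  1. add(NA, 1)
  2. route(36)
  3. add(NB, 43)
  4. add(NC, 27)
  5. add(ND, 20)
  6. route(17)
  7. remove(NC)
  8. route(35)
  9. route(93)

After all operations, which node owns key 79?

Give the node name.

Op 1: add NA@1 -> ring=[1:NA]
Op 2: route key 36: none >= 36, wrap to smallest pos 1 -> NA
Op 3: add NB@43 -> ring=[1:NA,43:NB]
Op 4: add NC@27 -> ring=[1:NA,27:NC,43:NB]
Op 5: add ND@20 -> ring=[1:NA,20:ND,27:NC,43:NB]
Op 6: route key 17: smallest pos >= 17 is 20 -> ND
Op 7: remove NC -> ring=[1:NA,20:ND,43:NB]
Op 8: route key 35: smallest pos >= 35 is 43 -> NB
Op 9: route key 93: none >= 93, wrap to smallest pos 1 -> NA
Final route key 79: none >= 79, wrap to smallest pos 1 -> NA

Answer: NA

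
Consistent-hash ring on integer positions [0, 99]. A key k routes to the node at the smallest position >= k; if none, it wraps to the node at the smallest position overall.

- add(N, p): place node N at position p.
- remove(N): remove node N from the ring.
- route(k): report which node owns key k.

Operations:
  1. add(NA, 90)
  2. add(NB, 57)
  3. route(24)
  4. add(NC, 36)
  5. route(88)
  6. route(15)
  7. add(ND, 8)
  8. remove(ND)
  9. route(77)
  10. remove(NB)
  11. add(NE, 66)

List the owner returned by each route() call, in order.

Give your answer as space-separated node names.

Op 1: add NA@90 -> ring=[90:NA]
Op 2: add NB@57 -> ring=[57:NB,90:NA]
Op 3: route key 24: smallest pos >= 24 is 57 -> NB
Op 4: add NC@36 -> ring=[36:NC,57:NB,90:NA]
Op 5: route key 88: smallest pos >= 88 is 90 -> NA
Op 6: route key 15: smallest pos >= 15 is 36 -> NC
Op 7: add ND@8 -> ring=[8:ND,36:NC,57:NB,90:NA]
Op 8: remove ND -> ring=[36:NC,57:NB,90:NA]
Op 9: route key 77: smallest pos >= 77 is 90 -> NA
Op 10: remove NB -> ring=[36:NC,90:NA]
Op 11: add NE@66 -> ring=[36:NC,66:NE,90:NA]

Answer: NB NA NC NA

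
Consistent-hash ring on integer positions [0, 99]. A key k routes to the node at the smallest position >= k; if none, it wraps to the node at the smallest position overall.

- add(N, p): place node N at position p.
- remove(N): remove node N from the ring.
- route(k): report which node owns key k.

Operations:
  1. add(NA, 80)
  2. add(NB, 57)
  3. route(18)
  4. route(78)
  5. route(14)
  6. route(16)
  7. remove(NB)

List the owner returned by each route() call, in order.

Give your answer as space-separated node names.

Op 1: add NA@80 -> ring=[80:NA]
Op 2: add NB@57 -> ring=[57:NB,80:NA]
Op 3: route key 18: smallest pos >= 18 is 57 -> NB
Op 4: route key 78: smallest pos >= 78 is 80 -> NA
Op 5: route key 14: smallest pos >= 14 is 57 -> NB
Op 6: route key 16: smallest pos >= 16 is 57 -> NB
Op 7: remove NB -> ring=[80:NA]

Answer: NB NA NB NB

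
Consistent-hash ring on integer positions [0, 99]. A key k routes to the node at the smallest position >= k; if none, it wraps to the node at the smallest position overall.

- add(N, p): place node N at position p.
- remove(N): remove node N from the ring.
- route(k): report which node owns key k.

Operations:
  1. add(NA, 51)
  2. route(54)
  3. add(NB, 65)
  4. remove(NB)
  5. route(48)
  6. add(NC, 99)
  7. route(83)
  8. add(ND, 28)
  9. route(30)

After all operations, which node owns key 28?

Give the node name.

Answer: ND

Derivation:
Op 1: add NA@51 -> ring=[51:NA]
Op 2: route key 54: none >= 54, wrap to smallest pos 51 -> NA
Op 3: add NB@65 -> ring=[51:NA,65:NB]
Op 4: remove NB -> ring=[51:NA]
Op 5: route key 48: smallest pos >= 48 is 51 -> NA
Op 6: add NC@99 -> ring=[51:NA,99:NC]
Op 7: route key 83: smallest pos >= 83 is 99 -> NC
Op 8: add ND@28 -> ring=[28:ND,51:NA,99:NC]
Op 9: route key 30: smallest pos >= 30 is 51 -> NA
Final route key 28: smallest pos >= 28 is 28 -> ND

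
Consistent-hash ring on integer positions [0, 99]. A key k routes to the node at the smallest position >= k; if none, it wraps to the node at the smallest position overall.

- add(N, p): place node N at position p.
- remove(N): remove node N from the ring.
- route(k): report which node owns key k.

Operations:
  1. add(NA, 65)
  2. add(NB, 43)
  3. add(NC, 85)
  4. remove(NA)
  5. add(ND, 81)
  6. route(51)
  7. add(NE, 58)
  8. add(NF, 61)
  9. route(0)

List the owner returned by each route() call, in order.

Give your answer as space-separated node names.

Answer: ND NB

Derivation:
Op 1: add NA@65 -> ring=[65:NA]
Op 2: add NB@43 -> ring=[43:NB,65:NA]
Op 3: add NC@85 -> ring=[43:NB,65:NA,85:NC]
Op 4: remove NA -> ring=[43:NB,85:NC]
Op 5: add ND@81 -> ring=[43:NB,81:ND,85:NC]
Op 6: route key 51: smallest pos >= 51 is 81 -> ND
Op 7: add NE@58 -> ring=[43:NB,58:NE,81:ND,85:NC]
Op 8: add NF@61 -> ring=[43:NB,58:NE,61:NF,81:ND,85:NC]
Op 9: route key 0: smallest pos >= 0 is 43 -> NB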